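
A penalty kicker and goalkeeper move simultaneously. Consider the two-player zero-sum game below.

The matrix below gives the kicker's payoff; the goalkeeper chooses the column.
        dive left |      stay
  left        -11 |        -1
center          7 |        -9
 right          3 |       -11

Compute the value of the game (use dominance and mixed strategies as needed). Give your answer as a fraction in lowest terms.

-53/13

Row right is strictly dominated by row center, so the kicker never plays it.
The remaining 2×2 game on (left, center) × (dive left, stay) has no saddle point. Let the kicker play left with probability p; indifference gives −11p + 7(1−p) = −p − 9(1−p), so p = 8/13.
Similarly the goalkeeper's optimal q on dive left is 4/13, and the value is -11·(4/13) + (-1)·(9/13) = -53/13.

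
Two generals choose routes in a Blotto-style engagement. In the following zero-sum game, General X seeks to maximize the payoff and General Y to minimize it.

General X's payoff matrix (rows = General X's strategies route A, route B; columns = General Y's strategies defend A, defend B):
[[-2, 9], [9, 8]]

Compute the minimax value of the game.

Row minima are -2 and 8, so General X's maximin is 8; column maxima are 9 and 9, so General Y's minimax is 9. These differ, so the equilibrium is in mixed strategies.
Let General X play route A with probability p. General Y is indifferent when −2p + 9(1−p) = 9p + 8(1−p), giving p = 1/12.
Let General Y play defend A with probability q. General X is indifferent when −2q + 9(1−q) = 9q + 8(1−q), giving q = 1/12.
The value is -2·(1/12) + (9)·(11/12) = 97/12.

97/12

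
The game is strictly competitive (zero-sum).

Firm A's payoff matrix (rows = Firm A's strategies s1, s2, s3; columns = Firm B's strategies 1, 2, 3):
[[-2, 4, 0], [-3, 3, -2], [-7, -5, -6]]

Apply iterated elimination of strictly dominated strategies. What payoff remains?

Row s2 is strictly dominated by row s1 (-2>-3, 4>3, 0>-2); eliminate s2.
Row s3 is strictly dominated by row s1 (-2>-7, 4>-5, 0>-6); eliminate s3.
Column 3 is strictly dominated by 1 for Firm B (-2<0); eliminate 3.
Column 2 is strictly dominated by 1 for Firm B (-2<4); eliminate 2.
Only (s1, 1) remains, with payoff -2.

-2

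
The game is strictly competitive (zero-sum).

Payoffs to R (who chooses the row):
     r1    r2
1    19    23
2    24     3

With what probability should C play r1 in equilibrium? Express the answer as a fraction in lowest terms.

Row minima are 19 and 3, so R's maximin is 19; column maxima are 24 and 23, so C's minimax is 23. These differ, so the equilibrium is in mixed strategies.
Let C play r1 with probability q. R is indifferent when 19q + 23(1−q) = 24q + 3(1−q), giving q = 4/5.

4/5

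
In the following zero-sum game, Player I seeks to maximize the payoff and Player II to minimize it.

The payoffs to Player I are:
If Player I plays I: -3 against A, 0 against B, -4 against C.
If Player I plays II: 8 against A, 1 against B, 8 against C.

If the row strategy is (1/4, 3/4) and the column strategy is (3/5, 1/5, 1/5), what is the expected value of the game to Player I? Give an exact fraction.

Against (3/5, 1/5, 1/5), each row's expected payoff is I: -13/5; II: 33/5.
Taking the (1/4, 3/4)-weighted average: (1/4)·(-13/5) + (3/4)·(33/5) = 43/10.

43/10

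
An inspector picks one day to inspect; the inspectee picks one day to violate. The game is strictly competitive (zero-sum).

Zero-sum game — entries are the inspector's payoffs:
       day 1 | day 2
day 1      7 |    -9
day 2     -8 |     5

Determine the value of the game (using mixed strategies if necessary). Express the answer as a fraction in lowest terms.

Row minima are -9 and -8, so the inspector's maximin is -8; column maxima are 7 and 5, so the inspectee's minimax is 5. These differ, so the equilibrium is in mixed strategies.
Let the inspector play day 1 with probability p. The inspectee is indifferent when 7p − 8(1−p) = −9p + 5(1−p), giving p = 13/29.
Let the inspectee play day 1 with probability q. The inspector is indifferent when 7q − 9(1−q) = −8q + 5(1−q), giving q = 14/29.
The value is 7·(14/29) + (-9)·(15/29) = -37/29.

-37/29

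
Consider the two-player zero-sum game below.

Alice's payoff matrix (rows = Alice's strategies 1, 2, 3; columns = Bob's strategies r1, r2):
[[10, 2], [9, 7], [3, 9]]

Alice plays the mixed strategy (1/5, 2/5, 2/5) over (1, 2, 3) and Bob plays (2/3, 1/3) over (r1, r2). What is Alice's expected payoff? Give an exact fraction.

34/5

Against (2/3, 1/3), each row's expected payoff is 1: 22/3; 2: 25/3; 3: 5.
Taking the (1/5, 2/5, 2/5)-weighted average: (1/5)·(22/3) + (2/5)·(25/3) + (2/5)·(5) = 34/5.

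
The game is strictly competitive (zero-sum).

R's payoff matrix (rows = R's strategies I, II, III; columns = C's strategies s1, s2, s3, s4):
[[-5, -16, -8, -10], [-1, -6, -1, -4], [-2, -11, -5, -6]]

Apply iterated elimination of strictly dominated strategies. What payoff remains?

-6

Row I is strictly dominated by row II (-1>-5, -6>-16, -1>-8, -4>-10); eliminate I.
Column s4 is strictly dominated by s2 for C (-6<-4, -11<-6); eliminate s4.
Row III is strictly dominated by row II (-1>-2, -6>-11, -1>-5); eliminate III.
Column s3 is strictly dominated by s2 for C (-6<-1); eliminate s3.
Column s1 is strictly dominated by s2 for C (-6<-1); eliminate s1.
Only (II, s2) remains, with payoff -6.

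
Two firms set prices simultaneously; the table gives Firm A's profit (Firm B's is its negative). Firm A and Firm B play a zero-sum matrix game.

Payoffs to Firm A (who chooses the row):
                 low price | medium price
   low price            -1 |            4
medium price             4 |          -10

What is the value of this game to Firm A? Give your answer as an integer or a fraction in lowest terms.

6/19

Row minima are -1 and -10, so Firm A's maximin is -1; column maxima are 4 and 4, so Firm B's minimax is 4. These differ, so the equilibrium is in mixed strategies.
Let Firm A play low price with probability p. Firm B is indifferent when −p + 4(1−p) = 4p − 10(1−p), giving p = 14/19.
Let Firm B play low price with probability q. Firm A is indifferent when −q + 4(1−q) = 4q − 10(1−q), giving q = 14/19.
The value is -1·(14/19) + (4)·(5/19) = 6/19.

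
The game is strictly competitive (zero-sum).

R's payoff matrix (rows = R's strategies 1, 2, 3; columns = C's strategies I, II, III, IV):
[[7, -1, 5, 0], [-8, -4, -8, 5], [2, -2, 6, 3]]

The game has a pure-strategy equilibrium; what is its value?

-1

Row minima: -1, -8, -2 → R's maximin is -1.
Column maxima: 7, -1, 6, 5 → C's minimax is -1.
They coincide at (1, II), so the value is -1.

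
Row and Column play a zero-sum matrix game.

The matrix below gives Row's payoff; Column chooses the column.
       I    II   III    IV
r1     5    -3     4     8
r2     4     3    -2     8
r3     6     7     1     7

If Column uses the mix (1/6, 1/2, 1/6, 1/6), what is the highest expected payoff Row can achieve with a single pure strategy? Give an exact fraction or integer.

r1: (5)·(1/6) + (-3)·(1/2) + (4)·(1/6) + (8)·(1/6) = 4/3.
r2: (4)·(1/6) + (3)·(1/2) + (-2)·(1/6) + (8)·(1/6) = 19/6.
r3: (6)·(1/6) + (7)·(1/2) + (1)·(1/6) + (7)·(1/6) = 35/6.
The best pure response is r3 with expected payoff 35/6.

35/6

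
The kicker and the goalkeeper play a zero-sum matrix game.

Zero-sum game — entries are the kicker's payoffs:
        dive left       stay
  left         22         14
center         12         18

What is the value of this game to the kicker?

114/7

Row minima are 14 and 12, so the kicker's maximin is 14; column maxima are 22 and 18, so the goalkeeper's minimax is 18. These differ, so the equilibrium is in mixed strategies.
Let the kicker play left with probability p. The goalkeeper is indifferent when 22p + 12(1−p) = 14p + 18(1−p), giving p = 3/7.
Let the goalkeeper play dive left with probability q. The kicker is indifferent when 22q + 14(1−q) = 12q + 18(1−q), giving q = 2/7.
The value is 22·(2/7) + (14)·(5/7) = 114/7.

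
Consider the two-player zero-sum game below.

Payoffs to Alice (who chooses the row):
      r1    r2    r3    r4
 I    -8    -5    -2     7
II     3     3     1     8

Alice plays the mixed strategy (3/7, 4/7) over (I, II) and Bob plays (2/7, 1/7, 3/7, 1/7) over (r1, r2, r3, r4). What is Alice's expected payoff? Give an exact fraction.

20/49

Against (2/7, 1/7, 3/7, 1/7), each row's expected payoff is I: -20/7; II: 20/7.
Taking the (3/7, 4/7)-weighted average: (3/7)·(-20/7) + (4/7)·(20/7) = 20/49.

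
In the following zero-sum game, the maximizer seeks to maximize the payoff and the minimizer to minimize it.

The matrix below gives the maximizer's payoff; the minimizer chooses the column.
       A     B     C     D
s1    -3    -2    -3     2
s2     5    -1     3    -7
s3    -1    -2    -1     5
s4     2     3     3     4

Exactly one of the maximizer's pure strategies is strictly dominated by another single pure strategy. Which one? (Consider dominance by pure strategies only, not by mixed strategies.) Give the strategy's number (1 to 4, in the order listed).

Compare s1 with s4: 2 > -3, 3 > -2, 3 > -3, 4 > 2.
So s4 strictly dominates s1 for the maximizer; s1 is strictly dominated.

1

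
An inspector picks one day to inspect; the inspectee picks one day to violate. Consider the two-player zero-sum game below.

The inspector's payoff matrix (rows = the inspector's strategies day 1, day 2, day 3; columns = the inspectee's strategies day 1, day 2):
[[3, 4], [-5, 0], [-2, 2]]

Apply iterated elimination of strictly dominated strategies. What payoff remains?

3

Column day 2 is strictly dominated by day 1 for the inspectee (3<4, -5<0, -2<2); eliminate day 2.
Row day 2 is strictly dominated by row day 1 (3>-5); eliminate day 2.
Row day 3 is strictly dominated by row day 1 (3>-2); eliminate day 3.
Only (day 1, day 1) remains, with payoff 3.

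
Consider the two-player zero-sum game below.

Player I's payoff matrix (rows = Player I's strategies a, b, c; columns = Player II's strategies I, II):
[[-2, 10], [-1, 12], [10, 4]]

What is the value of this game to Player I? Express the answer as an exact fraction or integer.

Row a is strictly dominated by row b, so Player I never plays it.
The remaining 2×2 game on (b, c) × (I, II) has no saddle point. Let Player I play b with probability p; indifference gives −p + 10(1−p) = 12p + 4(1−p), so p = 6/19.
Similarly Player II's optimal q on I is 8/19, and the value is -1·(8/19) + (12)·(11/19) = 124/19.

124/19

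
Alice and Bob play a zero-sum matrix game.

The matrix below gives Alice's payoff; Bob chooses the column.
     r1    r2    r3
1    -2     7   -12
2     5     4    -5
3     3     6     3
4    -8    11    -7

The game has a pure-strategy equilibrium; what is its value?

3

Row minima: -12, -5, 3, -8 → Alice's maximin is 3.
Column maxima: 5, 11, 3 → Bob's minimax is 3.
They coincide at (3, r3), so the value is 3.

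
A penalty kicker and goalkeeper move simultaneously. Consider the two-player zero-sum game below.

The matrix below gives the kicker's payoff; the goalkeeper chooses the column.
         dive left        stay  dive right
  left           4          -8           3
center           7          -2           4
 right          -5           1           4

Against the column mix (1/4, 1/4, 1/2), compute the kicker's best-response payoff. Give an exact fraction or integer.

13/4

left: (4)·(1/4) + (-8)·(1/4) + (3)·(1/2) = 1/2.
center: (7)·(1/4) + (-2)·(1/4) + (4)·(1/2) = 13/4.
right: (-5)·(1/4) + (1)·(1/4) + (4)·(1/2) = 1.
The best pure response is center with expected payoff 13/4.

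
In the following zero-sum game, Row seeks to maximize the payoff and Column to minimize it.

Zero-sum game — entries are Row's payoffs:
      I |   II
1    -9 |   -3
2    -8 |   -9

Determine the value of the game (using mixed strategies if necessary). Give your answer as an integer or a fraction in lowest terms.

Row minima are -9 and -9, so Row's maximin is -9; column maxima are -8 and -3, so Column's minimax is -8. These differ, so the equilibrium is in mixed strategies.
Let Row play 1 with probability p. Column is indifferent when −9p − 8(1−p) = −3p − 9(1−p), giving p = 1/7.
Let Column play I with probability q. Row is indifferent when −9q − 3(1−q) = −8q − 9(1−q), giving q = 6/7.
The value is -9·(6/7) + (-3)·(1/7) = -57/7.

-57/7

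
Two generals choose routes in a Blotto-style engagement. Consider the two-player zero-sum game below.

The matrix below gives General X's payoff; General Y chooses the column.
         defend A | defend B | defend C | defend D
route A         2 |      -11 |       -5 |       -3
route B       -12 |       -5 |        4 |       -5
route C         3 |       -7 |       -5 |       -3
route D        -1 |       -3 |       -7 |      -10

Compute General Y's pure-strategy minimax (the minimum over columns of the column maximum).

The worst case (largest entry) in each column is defend A: 3, defend B: -3, defend C: 4, defend D: -3.
The best (smallest) of these is -3.

-3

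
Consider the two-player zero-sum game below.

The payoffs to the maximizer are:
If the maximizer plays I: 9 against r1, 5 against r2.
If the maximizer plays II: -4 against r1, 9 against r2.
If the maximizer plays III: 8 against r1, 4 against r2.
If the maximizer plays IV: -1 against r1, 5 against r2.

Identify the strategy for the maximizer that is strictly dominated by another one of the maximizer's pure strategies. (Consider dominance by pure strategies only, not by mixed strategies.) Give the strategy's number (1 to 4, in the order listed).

Compare III with I: 9 > 8, 5 > 4.
So I strictly dominates III for the maximizer; III is strictly dominated.

3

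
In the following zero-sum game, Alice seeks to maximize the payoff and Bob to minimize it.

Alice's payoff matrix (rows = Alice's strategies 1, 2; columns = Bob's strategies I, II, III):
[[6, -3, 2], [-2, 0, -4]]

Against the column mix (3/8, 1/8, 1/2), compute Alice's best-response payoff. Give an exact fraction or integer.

23/8

1: (6)·(3/8) + (-3)·(1/8) + (2)·(1/2) = 23/8.
2: (-2)·(3/8) + (0)·(1/8) + (-4)·(1/2) = -11/4.
The best pure response is 1 with expected payoff 23/8.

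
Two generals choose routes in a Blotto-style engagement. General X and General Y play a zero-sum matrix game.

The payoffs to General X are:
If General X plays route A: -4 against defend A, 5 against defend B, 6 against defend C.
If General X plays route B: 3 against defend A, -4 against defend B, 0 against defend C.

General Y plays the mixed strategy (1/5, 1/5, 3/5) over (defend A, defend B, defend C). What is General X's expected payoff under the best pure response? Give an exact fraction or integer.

route A: (-4)·(1/5) + (5)·(1/5) + (6)·(3/5) = 19/5.
route B: (3)·(1/5) + (-4)·(1/5) + (0)·(3/5) = -1/5.
The best pure response is route A with expected payoff 19/5.

19/5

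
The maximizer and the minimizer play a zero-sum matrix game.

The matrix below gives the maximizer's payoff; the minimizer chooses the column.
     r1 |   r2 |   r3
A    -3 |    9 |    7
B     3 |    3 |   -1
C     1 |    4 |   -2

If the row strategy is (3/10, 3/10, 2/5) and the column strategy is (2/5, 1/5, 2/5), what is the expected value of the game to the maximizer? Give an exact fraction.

Against (2/5, 1/5, 2/5), each row's expected payoff is A: 17/5; B: 7/5; C: 2/5.
Taking the (3/10, 3/10, 2/5)-weighted average: (3/10)·(17/5) + (3/10)·(7/5) + (2/5)·(2/5) = 8/5.

8/5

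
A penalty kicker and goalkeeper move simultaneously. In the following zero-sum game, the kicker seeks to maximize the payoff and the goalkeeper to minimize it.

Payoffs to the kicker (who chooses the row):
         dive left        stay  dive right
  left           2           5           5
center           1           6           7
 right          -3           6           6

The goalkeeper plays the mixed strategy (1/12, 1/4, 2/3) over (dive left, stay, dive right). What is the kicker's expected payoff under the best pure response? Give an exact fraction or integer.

25/4

left: (2)·(1/12) + (5)·(1/4) + (5)·(2/3) = 19/4.
center: (1)·(1/12) + (6)·(1/4) + (7)·(2/3) = 25/4.
right: (-3)·(1/12) + (6)·(1/4) + (6)·(2/3) = 21/4.
The best pure response is center with expected payoff 25/4.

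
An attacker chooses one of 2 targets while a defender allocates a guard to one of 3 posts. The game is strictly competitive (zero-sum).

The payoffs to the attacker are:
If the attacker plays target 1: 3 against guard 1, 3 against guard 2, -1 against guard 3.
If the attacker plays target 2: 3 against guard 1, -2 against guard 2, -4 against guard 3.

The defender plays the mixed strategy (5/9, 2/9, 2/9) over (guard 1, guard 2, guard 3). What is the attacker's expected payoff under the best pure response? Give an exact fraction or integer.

target 1: (3)·(5/9) + (3)·(2/9) + (-1)·(2/9) = 19/9.
target 2: (3)·(5/9) + (-2)·(2/9) + (-4)·(2/9) = 1/3.
The best pure response is target 1 with expected payoff 19/9.

19/9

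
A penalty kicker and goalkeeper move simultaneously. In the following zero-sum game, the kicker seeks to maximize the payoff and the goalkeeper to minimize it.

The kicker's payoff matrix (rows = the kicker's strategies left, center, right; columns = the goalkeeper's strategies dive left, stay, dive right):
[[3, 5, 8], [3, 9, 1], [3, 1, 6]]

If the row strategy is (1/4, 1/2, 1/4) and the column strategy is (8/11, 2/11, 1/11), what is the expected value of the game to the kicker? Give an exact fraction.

40/11

Against (8/11, 2/11, 1/11), each row's expected payoff is left: 42/11; center: 43/11; right: 32/11.
Taking the (1/4, 1/2, 1/4)-weighted average: (1/4)·(42/11) + (1/2)·(43/11) + (1/4)·(32/11) = 40/11.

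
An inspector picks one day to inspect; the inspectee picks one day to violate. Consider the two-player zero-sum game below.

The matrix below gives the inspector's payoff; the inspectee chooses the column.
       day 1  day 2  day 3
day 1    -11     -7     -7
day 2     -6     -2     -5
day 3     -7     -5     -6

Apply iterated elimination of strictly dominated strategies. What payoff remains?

Column day 3 is strictly dominated by day 1 for the inspectee (-11<-7, -6<-5, -7<-6); eliminate day 3.
Row day 3 is strictly dominated by row day 2 (-6>-7, -2>-5); eliminate day 3.
Row day 1 is strictly dominated by row day 2 (-6>-11, -2>-7); eliminate day 1.
Column day 2 is strictly dominated by day 1 for the inspectee (-6<-2); eliminate day 2.
Only (day 2, day 1) remains, with payoff -6.

-6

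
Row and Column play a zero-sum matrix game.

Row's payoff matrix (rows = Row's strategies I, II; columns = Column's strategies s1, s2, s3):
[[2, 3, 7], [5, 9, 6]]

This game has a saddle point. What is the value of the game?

Row minima: 2, 5 → Row's maximin is 5.
Column maxima: 5, 9, 7 → Column's minimax is 5.
They coincide at (II, s1), so the value is 5.

5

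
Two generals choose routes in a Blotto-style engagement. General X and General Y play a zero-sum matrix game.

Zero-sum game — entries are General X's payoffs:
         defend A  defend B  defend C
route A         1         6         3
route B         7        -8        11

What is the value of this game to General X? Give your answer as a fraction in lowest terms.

5/2

Column defend C is strictly dominated by defend A for General Y (it gives General X more in every row).
The remaining 2×2 game on (route A, route B) × (defend A, defend B) has no saddle point. Let General X play route A with probability p; indifference gives p + 7(1−p) = 6p − 8(1−p), so p = 3/4.
Similarly General Y's optimal q on defend A is 7/10, and the value is 1·(7/10) + (6)·(3/10) = 5/2.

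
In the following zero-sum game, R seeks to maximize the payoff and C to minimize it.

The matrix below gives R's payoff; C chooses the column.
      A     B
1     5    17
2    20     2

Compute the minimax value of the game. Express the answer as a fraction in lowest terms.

Row minima are 5 and 2, so R's maximin is 5; column maxima are 20 and 17, so C's minimax is 17. These differ, so the equilibrium is in mixed strategies.
Let R play 1 with probability p. C is indifferent when 5p + 20(1−p) = 17p + 2(1−p), giving p = 3/5.
Let C play A with probability q. R is indifferent when 5q + 17(1−q) = 20q + 2(1−q), giving q = 1/2.
The value is 5·(1/2) + (17)·(1/2) = 11.

11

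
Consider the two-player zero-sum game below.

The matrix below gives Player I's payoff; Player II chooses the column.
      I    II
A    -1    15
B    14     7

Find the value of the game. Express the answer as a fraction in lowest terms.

Row minima are -1 and 7, so Player I's maximin is 7; column maxima are 14 and 15, so Player II's minimax is 14. These differ, so the equilibrium is in mixed strategies.
Let Player I play A with probability p. Player II is indifferent when −p + 14(1−p) = 15p + 7(1−p), giving p = 7/23.
Let Player II play I with probability q. Player I is indifferent when −q + 15(1−q) = 14q + 7(1−q), giving q = 8/23.
The value is -1·(8/23) + (15)·(15/23) = 217/23.

217/23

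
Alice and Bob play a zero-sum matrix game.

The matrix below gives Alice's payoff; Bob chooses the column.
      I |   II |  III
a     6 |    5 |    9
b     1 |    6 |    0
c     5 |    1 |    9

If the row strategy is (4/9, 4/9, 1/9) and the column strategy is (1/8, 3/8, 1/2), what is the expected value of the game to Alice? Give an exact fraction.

Against (1/8, 3/8, 1/2), each row's expected payoff is a: 57/8; b: 19/8; c: 11/2.
Taking the (4/9, 4/9, 1/9)-weighted average: (4/9)·(57/8) + (4/9)·(19/8) + (1/9)·(11/2) = 29/6.

29/6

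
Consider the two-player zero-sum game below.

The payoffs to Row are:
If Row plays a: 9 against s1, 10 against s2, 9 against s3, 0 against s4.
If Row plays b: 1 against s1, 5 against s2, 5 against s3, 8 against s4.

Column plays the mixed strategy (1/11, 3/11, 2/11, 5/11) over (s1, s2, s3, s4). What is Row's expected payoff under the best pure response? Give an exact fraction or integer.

6

a: (9)·(1/11) + (10)·(3/11) + (9)·(2/11) + (0)·(5/11) = 57/11.
b: (1)·(1/11) + (5)·(3/11) + (5)·(2/11) + (8)·(5/11) = 6.
The best pure response is b with expected payoff 6.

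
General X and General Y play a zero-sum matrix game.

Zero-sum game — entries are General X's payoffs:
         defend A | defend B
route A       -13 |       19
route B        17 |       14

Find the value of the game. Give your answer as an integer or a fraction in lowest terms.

101/7

Row minima are -13 and 14, so General X's maximin is 14; column maxima are 17 and 19, so General Y's minimax is 17. These differ, so the equilibrium is in mixed strategies.
Let General X play route A with probability p. General Y is indifferent when −13p + 17(1−p) = 19p + 14(1−p), giving p = 3/35.
Let General Y play defend A with probability q. General X is indifferent when −13q + 19(1−q) = 17q + 14(1−q), giving q = 1/7.
The value is -13·(1/7) + (19)·(6/7) = 101/7.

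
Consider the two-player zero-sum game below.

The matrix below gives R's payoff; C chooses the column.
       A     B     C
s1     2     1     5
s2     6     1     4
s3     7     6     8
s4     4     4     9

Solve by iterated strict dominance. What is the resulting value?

Row s1 is strictly dominated by row s3 (7>2, 6>1, 8>5); eliminate s1.
Row s2 is strictly dominated by row s3 (7>6, 6>1, 8>4); eliminate s2.
Column C is strictly dominated by A for C (7<8, 4<9); eliminate C.
Row s4 is strictly dominated by row s3 (7>4, 6>4); eliminate s4.
Column A is strictly dominated by B for C (6<7); eliminate A.
Only (s3, B) remains, with payoff 6.

6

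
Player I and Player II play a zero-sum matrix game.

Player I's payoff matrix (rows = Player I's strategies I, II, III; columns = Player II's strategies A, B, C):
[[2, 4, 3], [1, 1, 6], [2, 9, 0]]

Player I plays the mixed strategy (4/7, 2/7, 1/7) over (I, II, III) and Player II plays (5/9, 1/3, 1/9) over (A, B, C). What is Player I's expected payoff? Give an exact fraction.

Against (5/9, 1/3, 1/9), each row's expected payoff is I: 25/9; II: 14/9; III: 37/9.
Taking the (4/7, 2/7, 1/7)-weighted average: (4/7)·(25/9) + (2/7)·(14/9) + (1/7)·(37/9) = 55/21.

55/21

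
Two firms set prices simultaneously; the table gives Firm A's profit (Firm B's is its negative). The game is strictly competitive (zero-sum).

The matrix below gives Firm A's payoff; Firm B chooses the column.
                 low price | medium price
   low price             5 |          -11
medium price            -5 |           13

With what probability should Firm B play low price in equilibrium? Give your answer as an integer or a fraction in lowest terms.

Row minima are -11 and -5, so Firm A's maximin is -5; column maxima are 5 and 13, so Firm B's minimax is 5. These differ, so the equilibrium is in mixed strategies.
Let Firm B play low price with probability q. Firm A is indifferent when 5q − 11(1−q) = −5q + 13(1−q), giving q = 12/17.

12/17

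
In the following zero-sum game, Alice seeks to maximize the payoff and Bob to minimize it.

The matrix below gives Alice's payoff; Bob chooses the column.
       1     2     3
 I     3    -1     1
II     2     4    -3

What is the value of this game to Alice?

1/9

Column 1 is strictly dominated by 3 for Bob (it gives Alice more in every row).
The remaining 2×2 game on (I, II) × (2, 3) has no saddle point. Let Alice play I with probability p; indifference gives −p + 4(1−p) = p − 3(1−p), so p = 7/9.
Similarly Bob's optimal q on 2 is 4/9, and the value is -1·(4/9) + (1)·(5/9) = 1/9.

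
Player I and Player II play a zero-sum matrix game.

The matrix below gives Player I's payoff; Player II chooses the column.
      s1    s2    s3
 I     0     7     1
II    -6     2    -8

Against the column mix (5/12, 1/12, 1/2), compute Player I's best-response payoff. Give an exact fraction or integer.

I: (0)·(5/12) + (7)·(1/12) + (1)·(1/2) = 13/12.
II: (-6)·(5/12) + (2)·(1/12) + (-8)·(1/2) = -19/3.
The best pure response is I with expected payoff 13/12.

13/12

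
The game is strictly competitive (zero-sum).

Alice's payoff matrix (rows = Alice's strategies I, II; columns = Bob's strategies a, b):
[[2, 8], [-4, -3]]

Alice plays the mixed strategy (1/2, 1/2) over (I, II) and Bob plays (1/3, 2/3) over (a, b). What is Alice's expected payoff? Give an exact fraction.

Against (1/3, 2/3), each row's expected payoff is I: 6; II: -10/3.
Taking the (1/2, 1/2)-weighted average: (1/2)·(6) + (1/2)·(-10/3) = 4/3.

4/3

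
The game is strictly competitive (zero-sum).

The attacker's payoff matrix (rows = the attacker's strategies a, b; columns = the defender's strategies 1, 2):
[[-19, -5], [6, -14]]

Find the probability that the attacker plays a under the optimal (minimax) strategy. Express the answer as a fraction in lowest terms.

10/17

Row minima are -19 and -14, so the attacker's maximin is -14; column maxima are 6 and -5, so the defender's minimax is -5. These differ, so the equilibrium is in mixed strategies.
Let the attacker play a with probability p. The defender is indifferent when −19p + 6(1−p) = −5p − 14(1−p), giving p = 10/17.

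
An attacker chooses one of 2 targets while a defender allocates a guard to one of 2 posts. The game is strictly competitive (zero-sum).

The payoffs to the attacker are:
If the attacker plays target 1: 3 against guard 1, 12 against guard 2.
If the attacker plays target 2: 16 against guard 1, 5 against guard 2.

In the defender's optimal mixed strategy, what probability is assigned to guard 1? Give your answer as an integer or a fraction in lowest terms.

7/20

Row minima are 3 and 5, so the attacker's maximin is 5; column maxima are 16 and 12, so the defender's minimax is 12. These differ, so the equilibrium is in mixed strategies.
Let the defender play guard 1 with probability q. The attacker is indifferent when 3q + 12(1−q) = 16q + 5(1−q), giving q = 7/20.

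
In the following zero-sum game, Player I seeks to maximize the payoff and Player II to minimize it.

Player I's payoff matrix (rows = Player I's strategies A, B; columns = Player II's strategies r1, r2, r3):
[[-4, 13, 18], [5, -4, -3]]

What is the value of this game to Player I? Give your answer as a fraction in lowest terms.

Column r3 is strictly dominated by r2 for Player II (it gives Player I more in every row).
The remaining 2×2 game on (A, B) × (r1, r2) has no saddle point. Let Player I play A with probability p; indifference gives −4p + 5(1−p) = 13p − 4(1−p), so p = 9/26.
Similarly Player II's optimal q on r1 is 17/26, and the value is -4·(17/26) + (13)·(9/26) = 49/26.

49/26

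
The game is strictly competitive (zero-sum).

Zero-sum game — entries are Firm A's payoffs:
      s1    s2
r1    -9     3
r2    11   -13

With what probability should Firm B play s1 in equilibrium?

4/9

Row minima are -9 and -13, so Firm A's maximin is -9; column maxima are 11 and 3, so Firm B's minimax is 3. These differ, so the equilibrium is in mixed strategies.
Let Firm B play s1 with probability q. Firm A is indifferent when −9q + 3(1−q) = 11q − 13(1−q), giving q = 4/9.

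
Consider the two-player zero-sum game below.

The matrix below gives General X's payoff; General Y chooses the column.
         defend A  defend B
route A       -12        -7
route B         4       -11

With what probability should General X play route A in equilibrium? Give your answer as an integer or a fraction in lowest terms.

3/4

Row minima are -12 and -11, so General X's maximin is -11; column maxima are 4 and -7, so General Y's minimax is -7. These differ, so the equilibrium is in mixed strategies.
Let General X play route A with probability p. General Y is indifferent when −12p + 4(1−p) = −7p − 11(1−p), giving p = 3/4.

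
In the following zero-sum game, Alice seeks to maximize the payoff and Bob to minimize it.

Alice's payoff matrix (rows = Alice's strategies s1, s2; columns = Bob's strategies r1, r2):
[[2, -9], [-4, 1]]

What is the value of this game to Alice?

-17/8

Row minima are -9 and -4, so Alice's maximin is -4; column maxima are 2 and 1, so Bob's minimax is 1. These differ, so the equilibrium is in mixed strategies.
Let Alice play s1 with probability p. Bob is indifferent when 2p − 4(1−p) = −9p + (1−p), giving p = 5/16.
Let Bob play r1 with probability q. Alice is indifferent when 2q − 9(1−q) = −4q + (1−q), giving q = 5/8.
The value is 2·(5/8) + (-9)·(3/8) = -17/8.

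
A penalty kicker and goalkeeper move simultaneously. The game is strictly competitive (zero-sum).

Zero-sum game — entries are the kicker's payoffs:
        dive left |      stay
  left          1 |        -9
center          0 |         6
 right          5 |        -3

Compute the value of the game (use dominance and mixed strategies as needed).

Row left is strictly dominated by row right, so the kicker never plays it.
The remaining 2×2 game on (center, right) × (dive left, stay) has no saddle point. Let the kicker play center with probability p; indifference gives 5(1−p) = 6p − 3(1−p), so p = 4/7.
Similarly the goalkeeper's optimal q on dive left is 9/14, and the value is 0·(9/14) + (6)·(5/14) = 15/7.

15/7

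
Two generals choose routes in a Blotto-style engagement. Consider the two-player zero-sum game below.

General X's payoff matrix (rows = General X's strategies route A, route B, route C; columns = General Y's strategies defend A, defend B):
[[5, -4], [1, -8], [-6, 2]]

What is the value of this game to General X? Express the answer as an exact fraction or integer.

-14/17

Row route B is strictly dominated by row route A, so General X never plays it.
The remaining 2×2 game on (route A, route C) × (defend A, defend B) has no saddle point. Let General X play route A with probability p; indifference gives 5p − 6(1−p) = −4p + 2(1−p), so p = 8/17.
Similarly General Y's optimal q on defend A is 6/17, and the value is 5·(6/17) + (-4)·(11/17) = -14/17.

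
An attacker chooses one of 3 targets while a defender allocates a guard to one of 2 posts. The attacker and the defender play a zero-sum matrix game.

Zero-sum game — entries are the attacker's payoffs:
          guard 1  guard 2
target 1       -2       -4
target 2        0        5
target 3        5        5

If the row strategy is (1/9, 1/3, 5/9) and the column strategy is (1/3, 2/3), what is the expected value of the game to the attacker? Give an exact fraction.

95/27

Against (1/3, 2/3), each row's expected payoff is target 1: -10/3; target 2: 10/3; target 3: 5.
Taking the (1/9, 1/3, 5/9)-weighted average: (1/9)·(-10/3) + (1/3)·(10/3) + (5/9)·(5) = 95/27.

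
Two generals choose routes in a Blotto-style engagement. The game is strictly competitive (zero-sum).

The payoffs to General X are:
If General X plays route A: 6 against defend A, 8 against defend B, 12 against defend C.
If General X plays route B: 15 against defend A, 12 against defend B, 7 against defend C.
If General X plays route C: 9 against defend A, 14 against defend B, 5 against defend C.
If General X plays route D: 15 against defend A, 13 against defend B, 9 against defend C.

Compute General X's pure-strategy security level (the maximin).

9

The worst-case payoff for each row is route A: 6, route B: 7, route C: 5, route D: 9.
The best of these is 9.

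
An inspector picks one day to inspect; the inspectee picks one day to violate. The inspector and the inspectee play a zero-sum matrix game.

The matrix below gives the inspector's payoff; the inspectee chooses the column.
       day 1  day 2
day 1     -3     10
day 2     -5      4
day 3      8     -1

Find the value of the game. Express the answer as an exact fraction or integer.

7/2

Row day 2 is strictly dominated by row day 1, so the inspector never plays it.
The remaining 2×2 game on (day 1, day 3) × (day 1, day 2) has no saddle point. Let the inspector play day 1 with probability p; indifference gives −3p + 8(1−p) = 10p − (1−p), so p = 9/22.
Similarly the inspectee's optimal q on day 1 is 1/2, and the value is -3·(1/2) + (10)·(1/2) = 7/2.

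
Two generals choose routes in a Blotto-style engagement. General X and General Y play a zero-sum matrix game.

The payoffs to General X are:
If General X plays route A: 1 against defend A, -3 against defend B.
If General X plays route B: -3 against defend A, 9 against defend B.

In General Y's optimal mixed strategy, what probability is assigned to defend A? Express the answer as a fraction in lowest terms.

3/4

Row minima are -3 and -3, so General X's maximin is -3; column maxima are 1 and 9, so General Y's minimax is 1. These differ, so the equilibrium is in mixed strategies.
Let General Y play defend A with probability q. General X is indifferent when q − 3(1−q) = −3q + 9(1−q), giving q = 3/4.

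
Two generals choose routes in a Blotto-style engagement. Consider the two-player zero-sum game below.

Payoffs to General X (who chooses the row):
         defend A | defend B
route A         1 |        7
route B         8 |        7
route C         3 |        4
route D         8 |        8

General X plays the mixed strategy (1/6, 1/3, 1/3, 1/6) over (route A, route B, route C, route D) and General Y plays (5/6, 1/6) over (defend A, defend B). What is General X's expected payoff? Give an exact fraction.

Against (5/6, 1/6), each row's expected payoff is route A: 2; route B: 47/6; route C: 19/6; route D: 8.
Taking the (1/6, 1/3, 1/3, 1/6)-weighted average: (1/6)·(2) + (1/3)·(47/6) + (1/3)·(19/6) + (1/6)·(8) = 16/3.

16/3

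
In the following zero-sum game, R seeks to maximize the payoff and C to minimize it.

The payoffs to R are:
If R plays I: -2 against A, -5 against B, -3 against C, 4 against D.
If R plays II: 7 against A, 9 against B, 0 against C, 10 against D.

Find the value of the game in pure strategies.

0

Row minima: -5, 0 → R's maximin is 0.
Column maxima: 7, 9, 0, 10 → C's minimax is 0.
They coincide at (II, C), so the value is 0.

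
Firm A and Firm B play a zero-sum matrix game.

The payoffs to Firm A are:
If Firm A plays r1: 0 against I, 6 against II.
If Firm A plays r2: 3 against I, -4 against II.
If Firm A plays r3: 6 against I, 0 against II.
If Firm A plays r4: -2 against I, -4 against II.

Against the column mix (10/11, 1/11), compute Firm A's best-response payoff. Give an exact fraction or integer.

r1: (0)·(10/11) + (6)·(1/11) = 6/11.
r2: (3)·(10/11) + (-4)·(1/11) = 26/11.
r3: (6)·(10/11) + (0)·(1/11) = 60/11.
r4: (-2)·(10/11) + (-4)·(1/11) = -24/11.
The best pure response is r3 with expected payoff 60/11.

60/11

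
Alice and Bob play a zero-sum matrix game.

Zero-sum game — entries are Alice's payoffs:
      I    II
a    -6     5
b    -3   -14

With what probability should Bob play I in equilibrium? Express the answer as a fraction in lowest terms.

Row minima are -6 and -14, so Alice's maximin is -6; column maxima are -3 and 5, so Bob's minimax is -3. These differ, so the equilibrium is in mixed strategies.
Let Bob play I with probability q. Alice is indifferent when −6q + 5(1−q) = −3q − 14(1−q), giving q = 19/22.

19/22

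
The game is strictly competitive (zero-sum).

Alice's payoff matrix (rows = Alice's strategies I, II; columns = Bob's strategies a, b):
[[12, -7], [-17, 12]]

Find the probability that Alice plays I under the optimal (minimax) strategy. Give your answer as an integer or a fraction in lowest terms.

Row minima are -7 and -17, so Alice's maximin is -7; column maxima are 12 and 12, so Bob's minimax is 12. These differ, so the equilibrium is in mixed strategies.
Let Alice play I with probability p. Bob is indifferent when 12p − 17(1−p) = −7p + 12(1−p), giving p = 29/48.

29/48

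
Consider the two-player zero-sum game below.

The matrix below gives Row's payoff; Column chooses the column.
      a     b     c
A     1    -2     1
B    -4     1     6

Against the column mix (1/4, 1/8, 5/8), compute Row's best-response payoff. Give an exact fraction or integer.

23/8

A: (1)·(1/4) + (-2)·(1/8) + (1)·(5/8) = 5/8.
B: (-4)·(1/4) + (1)·(1/8) + (6)·(5/8) = 23/8.
The best pure response is B with expected payoff 23/8.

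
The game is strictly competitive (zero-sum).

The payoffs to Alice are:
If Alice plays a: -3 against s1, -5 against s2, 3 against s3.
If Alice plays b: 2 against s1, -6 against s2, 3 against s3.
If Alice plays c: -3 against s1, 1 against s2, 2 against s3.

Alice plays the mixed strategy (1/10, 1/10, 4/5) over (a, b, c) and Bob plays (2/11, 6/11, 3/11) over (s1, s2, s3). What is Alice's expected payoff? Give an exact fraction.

-1/55

Against (2/11, 6/11, 3/11), each row's expected payoff is a: -27/11; b: -23/11; c: 6/11.
Taking the (1/10, 1/10, 4/5)-weighted average: (1/10)·(-27/11) + (1/10)·(-23/11) + (4/5)·(6/11) = -1/55.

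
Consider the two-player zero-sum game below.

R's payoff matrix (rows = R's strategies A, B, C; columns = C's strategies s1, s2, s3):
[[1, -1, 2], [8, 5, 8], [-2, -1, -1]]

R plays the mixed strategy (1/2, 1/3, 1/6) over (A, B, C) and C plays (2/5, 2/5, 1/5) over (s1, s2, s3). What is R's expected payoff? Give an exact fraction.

Against (2/5, 2/5, 1/5), each row's expected payoff is A: 2/5; B: 34/5; C: -7/5.
Taking the (1/2, 1/3, 1/6)-weighted average: (1/2)·(2/5) + (1/3)·(34/5) + (1/6)·(-7/5) = 67/30.

67/30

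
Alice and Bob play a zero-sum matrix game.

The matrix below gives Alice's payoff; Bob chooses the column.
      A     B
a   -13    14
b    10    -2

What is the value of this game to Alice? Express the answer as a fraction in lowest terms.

38/13

Row minima are -13 and -2, so Alice's maximin is -2; column maxima are 10 and 14, so Bob's minimax is 10. These differ, so the equilibrium is in mixed strategies.
Let Alice play a with probability p. Bob is indifferent when −13p + 10(1−p) = 14p − 2(1−p), giving p = 4/13.
Let Bob play A with probability q. Alice is indifferent when −13q + 14(1−q) = 10q − 2(1−q), giving q = 16/39.
The value is -13·(16/39) + (14)·(23/39) = 38/13.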